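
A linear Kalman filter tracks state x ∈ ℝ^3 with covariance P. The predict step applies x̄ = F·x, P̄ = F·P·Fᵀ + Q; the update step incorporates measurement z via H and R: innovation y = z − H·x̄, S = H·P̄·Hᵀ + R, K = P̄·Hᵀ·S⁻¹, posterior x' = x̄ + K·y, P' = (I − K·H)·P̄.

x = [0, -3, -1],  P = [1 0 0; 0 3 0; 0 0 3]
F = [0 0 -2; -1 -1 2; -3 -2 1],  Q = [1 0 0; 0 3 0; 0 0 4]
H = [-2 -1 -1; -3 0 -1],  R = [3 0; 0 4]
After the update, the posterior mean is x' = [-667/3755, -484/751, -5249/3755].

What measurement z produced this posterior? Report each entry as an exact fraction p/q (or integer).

x̄ = F·x = [2, 1, 5]
P̄ = F·P·Fᵀ + Q = [13 -12 -6; -12 19 15; -6 15 28]
S = H·P̄·Hᵀ + R = [60 55; 55 113]
K = P̄·Hᵀ·S⁻¹ = [911/3755 -308/751; -457/751 362/751; -2953/3755 221/751]
x' − x̄ = [-8177/3755, -1235/751, -24024/3755] = K·y
y = (KᵀK)⁻¹·Kᵀ·(x' − x̄) = [13, 13]
z = y + H·x̄ = [13, 13] + [-10, -11] = [3, 2]

z = [3, 2]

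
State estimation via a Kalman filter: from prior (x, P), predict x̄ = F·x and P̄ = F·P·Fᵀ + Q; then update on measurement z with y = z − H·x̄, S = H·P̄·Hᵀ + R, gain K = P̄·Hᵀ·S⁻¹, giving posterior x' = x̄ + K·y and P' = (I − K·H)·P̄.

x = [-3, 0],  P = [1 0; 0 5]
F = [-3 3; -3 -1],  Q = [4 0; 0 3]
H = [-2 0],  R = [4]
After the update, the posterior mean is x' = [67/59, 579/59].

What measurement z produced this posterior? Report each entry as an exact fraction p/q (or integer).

z = [-2]

x̄ = F·x = [9, 9]
P̄ = F·P·Fᵀ + Q = [58 -6; -6 17]
S = H·P̄·Hᵀ + R = [236]
K = P̄·Hᵀ·S⁻¹ = [-29/59; 3/59]
x' − x̄ = [-464/59, 48/59] = K·y
y = (KᵀK)⁻¹·Kᵀ·(x' − x̄) = [16]
z = y + H·x̄ = [16] + [-18] = [-2]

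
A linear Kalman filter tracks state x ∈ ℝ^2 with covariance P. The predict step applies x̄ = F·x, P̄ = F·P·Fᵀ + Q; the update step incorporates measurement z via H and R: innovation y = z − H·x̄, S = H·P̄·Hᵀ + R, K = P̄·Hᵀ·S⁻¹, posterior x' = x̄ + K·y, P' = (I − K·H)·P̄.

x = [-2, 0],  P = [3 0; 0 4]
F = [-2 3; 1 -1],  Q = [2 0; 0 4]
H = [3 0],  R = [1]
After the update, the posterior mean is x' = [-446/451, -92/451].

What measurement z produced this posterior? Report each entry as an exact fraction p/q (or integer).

x̄ = F·x = [4, -2]
P̄ = F·P·Fᵀ + Q = [50 -18; -18 11]
S = H·P̄·Hᵀ + R = [451]
K = P̄·Hᵀ·S⁻¹ = [150/451; -54/451]
x' − x̄ = [-2250/451, 810/451] = K·y
y = (KᵀK)⁻¹·Kᵀ·(x' − x̄) = [-15]
z = y + H·x̄ = [-15] + [12] = [-3]

z = [-3]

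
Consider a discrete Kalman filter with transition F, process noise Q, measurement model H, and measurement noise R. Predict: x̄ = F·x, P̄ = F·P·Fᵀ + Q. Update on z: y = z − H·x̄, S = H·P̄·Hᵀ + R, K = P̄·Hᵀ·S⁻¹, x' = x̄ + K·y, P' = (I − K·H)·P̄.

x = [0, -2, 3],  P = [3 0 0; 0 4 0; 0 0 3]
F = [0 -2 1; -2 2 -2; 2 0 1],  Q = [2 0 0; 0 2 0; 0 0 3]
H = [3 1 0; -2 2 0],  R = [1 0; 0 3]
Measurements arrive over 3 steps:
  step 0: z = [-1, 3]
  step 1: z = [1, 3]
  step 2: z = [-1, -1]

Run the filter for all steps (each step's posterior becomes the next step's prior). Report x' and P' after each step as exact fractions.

step 0: x' = [-7741/13100, 2576/3275, -4011/13100], P' = [2849/26200 -257/3275 -321/26200; -257/3275 1558/3275 -1047/3275; -321/26200 -1047/3275 162009/26200]
step 1: x' = [-24704951/168490991, 229834624/168490991, -102959913/168490991], P' = [18130877/168490991 -13607686/168490991 6179231/168490991; -13607686/168490991 78865538/168490991 -32615710/168490991; 6179231/168490991 -32615710/168490991 644533588/168490991]
step 2: x' = [-119786229611/746364050661, -420237519896/746364050661, 805881014051/746364050661], P' = [80212829654/746364050661 -59837115502/746364050661 25941399490/746364050661; -59837115502/746364050661 347430647174/746364050661 -138219835694/746364050661; 25941399490/746364050661 -138219835694/746364050661 2834535685979/746364050661]

step 0: x̄ = F·x = [7, -10, 3]
step 0: P̄ = F·P·Fᵀ + Q = [21 -22 3; -22 42 -18; 3 -18 18]
step 0: y = z − H·x̄ = [-12, 37]
step 0: S = H·P̄·Hᵀ + R = [100 -130; -130 431]
step 0: K = P̄·Hᵀ·S⁻¹ = [6491/26200 -327/2620; 787/3275 242/655; -9339/26200 -537/2620]
step 0: x' = x̄ + K·y = [-7741/13100, 2576/3275, -4011/13100]
step 0: P' = (I − K·H)·P̄ = [2849/26200 -257/3275 -321/26200; -257/3275 1558/3275 -1047/3275; -321/26200 -1047/3275 162009/26200]
step 1: x̄ = F·x = [-24619/13100, 11028/3275, -19493/13100]
step 1: P̄ = F·P·Fᵀ + Q = [297769/26200 -53964/3275 186343/26200; -53964/3275 105322/3275 -44808/3275; 186343/26200 -44808/3275 250721/26200]
step 1: y = z − H·x̄ = [8569/2620, -49081/6550]
step 1: S = H·P̄·Hᵀ + R = [38337/1048 -182831/2620; -182831/2620 2023419/6550]
step 1: K = P̄·Hᵀ·S⁻¹ = [40784945/168490991 -21159042/168490991; 38042480/168490991 61648816/168490991; -14078017/168490991 -25863294/168490991]
step 1: x' = x̄ + K·y = [-24704951/168490991, 229834624/168490991, -102959913/168490991]
step 1: P' = (I − K·H)·P̄ = [18130877/168490991 -13607686/168490991 6179231/168490991; -13607686/168490991 78865538/168490991 -32615710/168490991; 6179231/168490991 -32615710/168490991 644533588/168490991]
step 2: x̄ = F·x = [-562629161/168490991, 714998976/168490991, -152369815/168490991]
step 2: P̄ = F·P·Fᵀ + Q = [1427440562/168490991 -1867012794/168490991 776554214/168490991; -1867012794/168490991 3722323010/168490991 -1518328234/168490991; 776554214/168490991 -1518328234/168490991 1247246993/168490991]
step 2: y = z − H·x̄ = [804397516/168490991, -2723747265/168490991]
step 2: S = H·P̄·Hᵀ + R = [5535702295/168490991 -8588048528/168490991; -8588048528/168490991 36040629613/168490991]
step 2: K = P̄·Hᵀ·S⁻¹ = [180801373460/746364050661 -93366630104/746364050661; 167919300668/746364050661 271511841784/746364050661; -60395637224/746364050661 -109440823456/746364050661]
step 2: x' = x̄ + K·y = [-119786229611/746364050661, -420237519896/746364050661, 805881014051/746364050661]
step 2: P' = (I − K·H)·P̄ = [80212829654/746364050661 -59837115502/746364050661 25941399490/746364050661; -59837115502/746364050661 347430647174/746364050661 -138219835694/746364050661; 25941399490/746364050661 -138219835694/746364050661 2834535685979/746364050661]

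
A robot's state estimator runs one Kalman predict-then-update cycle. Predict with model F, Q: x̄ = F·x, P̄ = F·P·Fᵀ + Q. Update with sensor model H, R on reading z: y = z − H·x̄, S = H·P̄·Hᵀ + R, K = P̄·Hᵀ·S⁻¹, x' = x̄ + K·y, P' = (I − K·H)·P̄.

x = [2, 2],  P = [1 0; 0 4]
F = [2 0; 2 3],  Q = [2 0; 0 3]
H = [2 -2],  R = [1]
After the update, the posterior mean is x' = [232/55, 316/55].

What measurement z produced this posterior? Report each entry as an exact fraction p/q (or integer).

z = [-3]

x̄ = F·x = [4, 10]
P̄ = F·P·Fᵀ + Q = [6 4; 4 43]
S = H·P̄·Hᵀ + R = [165]
K = P̄·Hᵀ·S⁻¹ = [4/165; -26/55]
x' − x̄ = [12/55, -234/55] = K·y
y = (KᵀK)⁻¹·Kᵀ·(x' − x̄) = [9]
z = y + H·x̄ = [9] + [-12] = [-3]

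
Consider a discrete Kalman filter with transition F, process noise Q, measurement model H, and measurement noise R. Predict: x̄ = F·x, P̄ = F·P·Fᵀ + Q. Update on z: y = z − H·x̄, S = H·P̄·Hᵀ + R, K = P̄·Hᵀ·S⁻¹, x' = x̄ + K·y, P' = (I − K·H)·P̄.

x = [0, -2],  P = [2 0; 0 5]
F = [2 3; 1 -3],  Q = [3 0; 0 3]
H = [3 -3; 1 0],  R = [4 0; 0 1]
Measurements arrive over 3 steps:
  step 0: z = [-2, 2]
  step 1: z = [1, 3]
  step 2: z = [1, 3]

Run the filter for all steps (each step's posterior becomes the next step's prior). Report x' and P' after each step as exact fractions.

step 0: x̄ = F·x = [-6, 6]
step 0: P̄ = F·P·Fᵀ + Q = [56 -41; -41 50]
step 0: y = z − H·x̄ = [34, 8]
step 0: S = H·P̄·Hᵀ + R = [1696 291; 291 57]
step 0: K = P̄·Hᵀ·S⁻¹ = [97/3997 10295/11991; -1210/3997 9907/11991]
step 0: x' = x̄ + K·y = [20308/11991, 27782/11991]
step 0: P' = (I − K·H)·P̄ = [10295/11991 9907/11991; 9907/11991 14747/11991]
step 1: x̄ = F·x = [123962/11991, -63038/11991]
step 1: P̄ = F·P·Fᵀ + Q = [328760/11991 -141854/11991; -141854/11991 119549/11991]
step 1: y = z − H·x̄ = [-183003/3997, -87989/11991]
step 1: S = H·P̄·Hᵀ + R = [2212039/3997 470614/3997; 470614/3997 340751/11991]
step 1: K = P̄·Hᵀ·S⁻¹ = [1411842/22347233 15711116/22347233; -5582901/22347233 13828660/22347233]
step 1: x' = x̄ + K·y = [51095684/22347233, 36658165/22347233]
step 1: P' = (I − K·H)·P̄ = [15711116/22347233 13828660/22347233; 13828660/22347233 21272528/22347233]
step 2: x̄ = F·x = [212165863/22347233, -58878811/22347233]
step 2: P̄ = F·P·Fᵀ + Q = [487282835/22347233 -201516500/22347233; -201516500/22347233 191233607/22347233]
step 2: y = z − H·x̄ = [-790786789/22347233, -145124164/22347233]
step 2: S = H·P̄·Hᵀ + R = [9823333910/22347233 2066398005/22347233; 2066398005/22347233 509630068/22347233]
step 2: K = P̄·Hᵀ·S⁻¹ = [413279601/6589322387 4624655605/6589322387; -8236299216/32946611935 4073616137/6589322387]
step 2: x' = x̄ + K·y = [17902169084/6589322387, 72375787703/32946611935]
step 2: P' = (I − K·H)·P̄ = [4624655605/6589322387 4073616137/6589322387; 4073616137/6589322387 31349812973/32946611935]

step 0: x' = [20308/11991, 27782/11991], P' = [10295/11991 9907/11991; 9907/11991 14747/11991]
step 1: x' = [51095684/22347233, 36658165/22347233], P' = [15711116/22347233 13828660/22347233; 13828660/22347233 21272528/22347233]
step 2: x' = [17902169084/6589322387, 72375787703/32946611935], P' = [4624655605/6589322387 4073616137/6589322387; 4073616137/6589322387 31349812973/32946611935]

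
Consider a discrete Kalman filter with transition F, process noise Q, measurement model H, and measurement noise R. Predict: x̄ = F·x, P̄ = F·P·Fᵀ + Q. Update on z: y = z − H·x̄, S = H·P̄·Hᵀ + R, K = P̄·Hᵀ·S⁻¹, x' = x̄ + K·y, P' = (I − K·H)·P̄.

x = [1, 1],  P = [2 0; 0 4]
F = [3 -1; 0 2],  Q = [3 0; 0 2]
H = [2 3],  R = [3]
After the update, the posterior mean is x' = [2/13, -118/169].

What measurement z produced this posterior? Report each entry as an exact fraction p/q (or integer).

z = [-2]

x̄ = F·x = [2, 2]
P̄ = F·P·Fᵀ + Q = [25 -8; -8 18]
S = H·P̄·Hᵀ + R = [169]
K = P̄·Hᵀ·S⁻¹ = [2/13; 38/169]
x' − x̄ = [-24/13, -456/169] = K·y
y = (KᵀK)⁻¹·Kᵀ·(x' − x̄) = [-12]
z = y + H·x̄ = [-12] + [10] = [-2]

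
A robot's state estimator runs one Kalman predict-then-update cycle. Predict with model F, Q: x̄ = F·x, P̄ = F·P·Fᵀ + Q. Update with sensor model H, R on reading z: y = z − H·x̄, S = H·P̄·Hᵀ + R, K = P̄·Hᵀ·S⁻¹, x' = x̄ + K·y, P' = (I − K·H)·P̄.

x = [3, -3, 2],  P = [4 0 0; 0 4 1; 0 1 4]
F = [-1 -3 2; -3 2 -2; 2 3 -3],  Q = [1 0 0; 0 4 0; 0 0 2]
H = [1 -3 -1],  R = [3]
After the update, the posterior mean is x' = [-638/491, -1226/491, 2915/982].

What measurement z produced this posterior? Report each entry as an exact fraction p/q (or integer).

z = [3]

x̄ = F·x = [10, -19, -9]
P̄ = F·P·Fᵀ + Q = [45 -18 -53; -18 64 12; -53 12 72]
S = H·P̄·Hᵀ + R = [982]
K = P̄·Hᵀ·S⁻¹ = [76/491; -111/491; -161/982]
x' − x̄ = [-5548/491, 8103/491, 11753/982] = K·y
y = (KᵀK)⁻¹·Kᵀ·(x' − x̄) = [-73]
z = y + H·x̄ = [-73] + [76] = [3]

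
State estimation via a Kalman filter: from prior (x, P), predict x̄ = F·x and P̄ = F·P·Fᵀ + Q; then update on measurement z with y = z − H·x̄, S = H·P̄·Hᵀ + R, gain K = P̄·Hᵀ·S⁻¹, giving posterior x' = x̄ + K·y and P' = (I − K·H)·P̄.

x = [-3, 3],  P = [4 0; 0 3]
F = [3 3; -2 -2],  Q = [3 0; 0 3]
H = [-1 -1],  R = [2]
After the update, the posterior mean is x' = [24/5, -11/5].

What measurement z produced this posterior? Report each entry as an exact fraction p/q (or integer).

z = [-3]

x̄ = F·x = [0, 0]
P̄ = F·P·Fᵀ + Q = [66 -42; -42 31]
S = H·P̄·Hᵀ + R = [15]
K = P̄·Hᵀ·S⁻¹ = [-8/5; 11/15]
x' − x̄ = [24/5, -11/5] = K·y
y = (KᵀK)⁻¹·Kᵀ·(x' − x̄) = [-3]
z = y + H·x̄ = [-3] + [0] = [-3]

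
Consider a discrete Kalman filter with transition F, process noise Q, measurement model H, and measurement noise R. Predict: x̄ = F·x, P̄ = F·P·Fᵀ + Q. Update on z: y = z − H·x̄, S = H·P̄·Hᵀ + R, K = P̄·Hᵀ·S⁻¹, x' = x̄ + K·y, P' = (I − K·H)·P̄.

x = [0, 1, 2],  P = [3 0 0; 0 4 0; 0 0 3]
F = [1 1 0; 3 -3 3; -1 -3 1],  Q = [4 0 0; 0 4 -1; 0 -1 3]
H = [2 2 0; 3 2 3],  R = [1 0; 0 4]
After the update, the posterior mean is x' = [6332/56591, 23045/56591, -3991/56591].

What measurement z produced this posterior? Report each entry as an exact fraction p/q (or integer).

x̄ = F·x = [1, 3, -1]
P̄ = F·P·Fᵀ + Q = [11 -3 -15; -3 94 35; -15 35 45]
S = H·P̄·Hᵀ + R = [397 532; 532 998]
K = P̄·Hᵀ·S⁻¹ = [12772/56591 -7829/56591; 15274/56591 7962/56591; -22600/56591 21120/56591]
x' − x̄ = [-50259/56591, -146728/56591, 52600/56591] = K·y
y = (KᵀK)⁻¹·Kᵀ·(x' − x̄) = [-7, -5]
z = y + H·x̄ = [-7, -5] + [8, 6] = [1, 1]

z = [1, 1]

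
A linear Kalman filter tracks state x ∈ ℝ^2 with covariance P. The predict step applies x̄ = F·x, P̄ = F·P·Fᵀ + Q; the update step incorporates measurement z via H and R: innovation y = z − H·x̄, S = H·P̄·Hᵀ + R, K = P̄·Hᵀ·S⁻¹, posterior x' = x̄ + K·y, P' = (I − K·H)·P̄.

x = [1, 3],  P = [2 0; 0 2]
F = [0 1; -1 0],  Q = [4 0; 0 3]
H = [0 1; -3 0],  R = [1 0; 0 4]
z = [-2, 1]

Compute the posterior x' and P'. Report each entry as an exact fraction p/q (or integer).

x̄ = F·x = [3, -1]
P̄ = F·P·Fᵀ + Q = [6 0; 0 5]
y = z − H·x̄ = [-1, 10]
S = H·P̄·Hᵀ + R = [6 0; 0 58]
K = P̄·Hᵀ·S⁻¹ = [0 -9/29; 5/6 0]
x' = x̄ + K·y = [-3/29, -11/6]
P' = (I − K·H)·P̄ = [12/29 0; 0 5/6]

x' = [-3/29, -11/6]
P' = [12/29 0; 0 5/6]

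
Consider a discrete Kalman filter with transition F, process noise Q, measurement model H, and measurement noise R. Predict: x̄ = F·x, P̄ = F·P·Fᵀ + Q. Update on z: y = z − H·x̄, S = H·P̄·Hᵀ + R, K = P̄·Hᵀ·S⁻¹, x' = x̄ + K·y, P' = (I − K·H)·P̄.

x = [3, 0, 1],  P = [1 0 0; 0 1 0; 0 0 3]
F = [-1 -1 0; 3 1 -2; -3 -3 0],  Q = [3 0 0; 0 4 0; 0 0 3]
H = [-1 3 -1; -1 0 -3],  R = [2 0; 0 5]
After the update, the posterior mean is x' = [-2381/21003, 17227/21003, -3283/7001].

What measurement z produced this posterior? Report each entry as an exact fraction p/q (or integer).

z = [3, 1]

x̄ = F·x = [-3, 7, -9]
P̄ = F·P·Fᵀ + Q = [5 -4 6; -4 26 -12; 6 -12 21]
S = H·P̄·Hᵀ + R = [370 212; 212 235]
K = P̄·Hᵀ·S⁻¹ = [-529/42006 -1817/21003; 6805/21003 -2564/21003; -59/14002 -2029/7001]
x' − x̄ = [60628/21003, -129794/21003, 59726/7001] = K·y
y = (KᵀK)⁻¹·Kᵀ·(x' − x̄) = [-30, -29]
z = y + H·x̄ = [-30, -29] + [33, 30] = [3, 1]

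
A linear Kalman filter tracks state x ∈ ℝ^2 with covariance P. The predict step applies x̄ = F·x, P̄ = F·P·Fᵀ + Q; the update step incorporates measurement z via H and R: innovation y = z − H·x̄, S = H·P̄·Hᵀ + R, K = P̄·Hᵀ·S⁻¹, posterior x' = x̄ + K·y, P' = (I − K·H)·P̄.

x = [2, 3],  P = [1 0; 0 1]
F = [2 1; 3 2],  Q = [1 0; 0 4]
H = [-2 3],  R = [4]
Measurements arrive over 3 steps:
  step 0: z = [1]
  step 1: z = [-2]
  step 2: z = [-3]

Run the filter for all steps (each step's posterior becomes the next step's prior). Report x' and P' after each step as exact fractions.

step 0: x' = [343/85, 57/17], P' = [366/85 52/17; 52/17 44/17]
step 1: x' = [15228/13405, 3232/13405], P' = [89687/13405 64958/13405; 64958/13405 52632/13405]
step 2: x' = [-2802662/6272427, -7968491/6272427], P' = [43895819/6272427 31830602/6272427; 31830602/6272427 25695464/6272427]

step 0: x̄ = F·x = [7, 12]
step 0: P̄ = F·P·Fᵀ + Q = [6 8; 8 17]
step 0: y = z − H·x̄ = [-21]
step 0: S = H·P̄·Hᵀ + R = [85]
step 0: K = P̄·Hᵀ·S⁻¹ = [12/85; 7/17]
step 0: x' = x̄ + K·y = [343/85, 57/17]
step 0: P' = (I − K·H)·P̄ = [366/85 52/17; 52/17 44/17]
step 1: x̄ = F·x = [971/85, 1599/85]
step 1: P̄ = F·P·Fᵀ + Q = [2809/85 4456/85; 4456/85 7634/85]
step 1: y = z − H·x̄ = [-605/17]
step 1: S = H·P̄·Hᵀ + R = [5362/17]
step 1: K = P̄·Hᵀ·S⁻¹ = [775/2681; 1399/2681]
step 1: x' = x̄ + K·y = [15228/13405, 3232/13405]
step 1: P' = (I − K·H)·P̄ = [89687/13405 64958/13405; 64958/13405 52632/13405]
step 2: x̄ = F·x = [33688/13405, 52148/13405]
step 2: P̄ = F·P·Fᵀ + Q = [684617/13405 1098092/13405; 1098092/13405 1850827/13405]
step 2: y = z − H·x̄ = [-18469/1915]
step 2: S = H·P̄·Hᵀ + R = [896061/1915]
step 2: K = P̄·Hᵀ·S⁻¹ = [275006/896061; 479471/896061]
step 2: x' = x̄ + K·y = [-2802662/6272427, -7968491/6272427]
step 2: P' = (I − K·H)·P̄ = [43895819/6272427 31830602/6272427; 31830602/6272427 25695464/6272427]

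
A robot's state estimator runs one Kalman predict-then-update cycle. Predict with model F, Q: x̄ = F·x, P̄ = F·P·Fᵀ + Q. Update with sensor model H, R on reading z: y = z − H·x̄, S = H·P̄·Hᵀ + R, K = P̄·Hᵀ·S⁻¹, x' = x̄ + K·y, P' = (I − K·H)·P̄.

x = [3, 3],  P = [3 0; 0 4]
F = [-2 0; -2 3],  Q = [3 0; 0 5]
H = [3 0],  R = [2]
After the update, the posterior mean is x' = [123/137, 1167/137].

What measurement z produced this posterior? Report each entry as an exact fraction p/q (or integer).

z = [3]

x̄ = F·x = [-6, 3]
P̄ = F·P·Fᵀ + Q = [15 12; 12 53]
S = H·P̄·Hᵀ + R = [137]
K = P̄·Hᵀ·S⁻¹ = [45/137; 36/137]
x' − x̄ = [945/137, 756/137] = K·y
y = (KᵀK)⁻¹·Kᵀ·(x' − x̄) = [21]
z = y + H·x̄ = [21] + [-18] = [3]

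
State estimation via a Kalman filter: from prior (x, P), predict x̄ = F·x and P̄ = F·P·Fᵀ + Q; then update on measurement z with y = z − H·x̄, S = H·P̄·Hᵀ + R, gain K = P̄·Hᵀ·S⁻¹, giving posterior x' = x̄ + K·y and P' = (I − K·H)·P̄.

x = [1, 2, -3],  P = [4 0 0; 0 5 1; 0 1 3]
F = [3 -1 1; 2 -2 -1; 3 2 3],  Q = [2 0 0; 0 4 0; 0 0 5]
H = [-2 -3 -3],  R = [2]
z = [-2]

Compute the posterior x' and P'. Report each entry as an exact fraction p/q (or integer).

x̄ = F·x = [-2, 1, -2]
P̄ = F·P·Fᵀ + Q = [44 30 34; 30 47 -13; 34 -13 100]
y = z − H·x̄ = [-9]
S = H·P̄·Hᵀ + R = [2035]
K = P̄·Hᵀ·S⁻¹ = [-56/407; -162/2035; -329/2035]
x' = x̄ + K·y = [-310/407, 3493/2035, -1109/2035]
P' = (I − K·H)·P̄ = [2228/407 3138/407 -4586/407; 3138/407 69401/2035 -79753/2035; -4586/407 -79753/2035 95259/2035]

x' = [-310/407, 3493/2035, -1109/2035]
P' = [2228/407 3138/407 -4586/407; 3138/407 69401/2035 -79753/2035; -4586/407 -79753/2035 95259/2035]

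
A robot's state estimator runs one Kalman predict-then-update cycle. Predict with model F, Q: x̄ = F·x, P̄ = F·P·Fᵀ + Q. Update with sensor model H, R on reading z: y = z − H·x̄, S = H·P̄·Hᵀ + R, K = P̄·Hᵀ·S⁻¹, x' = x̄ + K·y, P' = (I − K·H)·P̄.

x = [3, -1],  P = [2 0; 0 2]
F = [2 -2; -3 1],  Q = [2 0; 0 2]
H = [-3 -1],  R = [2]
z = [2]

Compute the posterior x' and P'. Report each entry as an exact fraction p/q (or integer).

x' = [56/45, -242/45]
P' = [88/45 -226/45; -226/45 652/45]

x̄ = F·x = [8, -10]
P̄ = F·P·Fᵀ + Q = [18 -16; -16 22]
y = z − H·x̄ = [16]
S = H·P̄·Hᵀ + R = [90]
K = P̄·Hᵀ·S⁻¹ = [-19/45; 13/45]
x' = x̄ + K·y = [56/45, -242/45]
P' = (I − K·H)·P̄ = [88/45 -226/45; -226/45 652/45]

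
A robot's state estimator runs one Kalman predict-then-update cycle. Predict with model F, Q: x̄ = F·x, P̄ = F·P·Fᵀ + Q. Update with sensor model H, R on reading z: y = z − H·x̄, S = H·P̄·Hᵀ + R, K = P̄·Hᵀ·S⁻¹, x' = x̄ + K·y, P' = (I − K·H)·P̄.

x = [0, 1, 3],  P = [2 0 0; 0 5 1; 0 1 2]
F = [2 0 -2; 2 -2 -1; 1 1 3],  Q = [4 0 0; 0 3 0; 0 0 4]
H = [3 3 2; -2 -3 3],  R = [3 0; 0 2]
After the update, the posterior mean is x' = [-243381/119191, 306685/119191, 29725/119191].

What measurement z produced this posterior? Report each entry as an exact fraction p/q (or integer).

x̄ = F·x = [-6, -5, 10]
P̄ = F·P·Fᵀ + Q = [20 16 -10; 16 37 -19; -10 -19 35]
S = H·P̄·Hᵀ + R = [596 -590; -590 1384]
K = P̄·Hᵀ·S⁻¹ = [13043/119191 -4602/119191; 12366/119191 -23905/238382; 20963/119191 49221/238382]
x' − x̄ = [471765/119191, 902640/119191, -1162185/119191] = K·y
y = (KᵀK)⁻¹·Kᵀ·(x' − x̄) = [15, -60]
z = y + H·x̄ = [15, -60] + [-13, 57] = [2, -3]

z = [2, -3]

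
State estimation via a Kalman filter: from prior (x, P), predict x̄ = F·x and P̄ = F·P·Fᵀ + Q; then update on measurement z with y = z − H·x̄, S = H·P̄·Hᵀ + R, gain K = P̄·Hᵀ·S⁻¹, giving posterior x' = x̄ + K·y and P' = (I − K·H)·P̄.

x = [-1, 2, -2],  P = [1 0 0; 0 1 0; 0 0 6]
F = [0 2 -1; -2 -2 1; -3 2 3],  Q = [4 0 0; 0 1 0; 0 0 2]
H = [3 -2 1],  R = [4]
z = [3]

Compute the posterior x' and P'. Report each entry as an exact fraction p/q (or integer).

x̄ = F·x = [6, -4, 1]
P̄ = F·P·Fᵀ + Q = [14 -10 -14; -10 15 20; -14 20 69]
y = z − H·x̄ = [-24]
S = H·P̄·Hᵀ + R = [215]
K = P̄·Hᵀ·S⁻¹ = [48/215; -8/43; -13/215]
x' = x̄ + K·y = [138/215, 20/43, 527/215]
P' = (I − K·H)·P̄ = [706/215 -46/43 -2386/215; -46/43 325/43 756/43; -2386/215 756/43 14666/215]

x' = [138/215, 20/43, 527/215]
P' = [706/215 -46/43 -2386/215; -46/43 325/43 756/43; -2386/215 756/43 14666/215]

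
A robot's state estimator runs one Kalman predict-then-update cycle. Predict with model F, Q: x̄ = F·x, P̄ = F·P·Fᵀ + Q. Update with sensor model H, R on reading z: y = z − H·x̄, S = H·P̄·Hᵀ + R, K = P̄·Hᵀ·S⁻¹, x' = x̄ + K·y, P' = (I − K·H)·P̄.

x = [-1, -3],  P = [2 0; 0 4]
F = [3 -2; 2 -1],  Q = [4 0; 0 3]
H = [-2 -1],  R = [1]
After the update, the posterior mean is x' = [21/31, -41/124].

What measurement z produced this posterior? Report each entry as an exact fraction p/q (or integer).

x̄ = F·x = [3, 1]
P̄ = F·P·Fᵀ + Q = [38 20; 20 15]
S = H·P̄·Hᵀ + R = [248]
K = P̄·Hᵀ·S⁻¹ = [-12/31; -55/248]
x' − x̄ = [-72/31, -165/124] = K·y
y = (KᵀK)⁻¹·Kᵀ·(x' − x̄) = [6]
z = y + H·x̄ = [6] + [-7] = [-1]

z = [-1]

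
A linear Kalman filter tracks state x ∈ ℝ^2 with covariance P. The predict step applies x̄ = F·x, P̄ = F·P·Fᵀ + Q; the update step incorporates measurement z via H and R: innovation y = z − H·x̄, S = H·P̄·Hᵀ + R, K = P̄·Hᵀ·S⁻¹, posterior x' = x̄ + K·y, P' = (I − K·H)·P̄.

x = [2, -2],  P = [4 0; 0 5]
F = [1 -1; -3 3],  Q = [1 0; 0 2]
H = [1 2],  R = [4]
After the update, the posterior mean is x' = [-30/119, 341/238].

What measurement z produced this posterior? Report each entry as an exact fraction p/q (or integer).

z = [3]

x̄ = F·x = [4, -12]
P̄ = F·P·Fᵀ + Q = [10 -27; -27 83]
S = H·P̄·Hᵀ + R = [238]
K = P̄·Hᵀ·S⁻¹ = [-22/119; 139/238]
x' − x̄ = [-506/119, 3197/238] = K·y
y = (KᵀK)⁻¹·Kᵀ·(x' − x̄) = [23]
z = y + H·x̄ = [23] + [-20] = [3]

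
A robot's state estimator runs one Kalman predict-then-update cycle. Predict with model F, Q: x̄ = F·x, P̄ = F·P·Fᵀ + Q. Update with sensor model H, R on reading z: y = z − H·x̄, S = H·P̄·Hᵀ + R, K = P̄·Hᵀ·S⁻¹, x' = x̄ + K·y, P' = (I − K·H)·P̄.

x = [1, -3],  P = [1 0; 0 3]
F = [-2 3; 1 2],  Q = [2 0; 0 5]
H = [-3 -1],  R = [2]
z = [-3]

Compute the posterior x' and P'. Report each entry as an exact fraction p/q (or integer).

x' = [172/413, 641/413]
P' = [404/413 -982/413; -982/413 3078/413]

x̄ = F·x = [-11, -5]
P̄ = F·P·Fᵀ + Q = [33 16; 16 18]
y = z − H·x̄ = [-41]
S = H·P̄·Hᵀ + R = [413]
K = P̄·Hᵀ·S⁻¹ = [-115/413; -66/413]
x' = x̄ + K·y = [172/413, 641/413]
P' = (I − K·H)·P̄ = [404/413 -982/413; -982/413 3078/413]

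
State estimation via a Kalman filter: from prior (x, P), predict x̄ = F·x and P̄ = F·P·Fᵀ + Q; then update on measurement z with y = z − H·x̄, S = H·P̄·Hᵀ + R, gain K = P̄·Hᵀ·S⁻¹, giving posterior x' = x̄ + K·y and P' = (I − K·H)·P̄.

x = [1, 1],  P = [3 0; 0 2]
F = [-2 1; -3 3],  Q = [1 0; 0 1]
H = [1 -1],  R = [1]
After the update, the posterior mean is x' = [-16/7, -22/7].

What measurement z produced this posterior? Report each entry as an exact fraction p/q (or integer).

z = [1]

x̄ = F·x = [-1, 0]
P̄ = F·P·Fᵀ + Q = [15 24; 24 46]
S = H·P̄·Hᵀ + R = [14]
K = P̄·Hᵀ·S⁻¹ = [-9/14; -11/7]
x' − x̄ = [-9/7, -22/7] = K·y
y = (KᵀK)⁻¹·Kᵀ·(x' − x̄) = [2]
z = y + H·x̄ = [2] + [-1] = [1]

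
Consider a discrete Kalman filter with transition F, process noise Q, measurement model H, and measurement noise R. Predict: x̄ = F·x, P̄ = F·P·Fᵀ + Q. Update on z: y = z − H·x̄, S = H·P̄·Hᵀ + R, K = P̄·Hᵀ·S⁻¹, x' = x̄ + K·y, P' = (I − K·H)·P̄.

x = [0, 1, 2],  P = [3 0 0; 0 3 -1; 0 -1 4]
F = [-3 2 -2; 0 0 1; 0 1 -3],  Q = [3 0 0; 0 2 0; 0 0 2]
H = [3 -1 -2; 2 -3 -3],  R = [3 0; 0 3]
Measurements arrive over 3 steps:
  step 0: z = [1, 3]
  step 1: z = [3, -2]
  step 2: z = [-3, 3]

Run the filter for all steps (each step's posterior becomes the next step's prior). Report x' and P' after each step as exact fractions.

step 0: x̄ = F·x = [-2, 2, -5]
step 0: P̄ = F·P·Fᵀ + Q = [66 -10 38; -10 6 -13; 38 -13 47]
step 0: y = z − H·x̄ = [-1, -2]
step 0: S = H·P̄·Hᵀ + R = [343 195; 195 174]
step 0: K = P̄·Hᵀ·S⁻¹ = [4536/7219 -3092/7219; -645/7219 2293/21657; 3604/7219 -15353/21657]
step 0: x' = x̄ + K·y = [-12790/7219, 40663/21657, -88391/21657]
step 0: P' = (I − K·H)·P̄ = [26118/7219 -23738/7219 44242/7219; -23738/7219 108299/21657 -158068/21657; 44242/7219 -158068/21657 261905/21657]
step 1: x̄ = F·x = [124406/7219, -88391/21657, 305836/21657]
step 1: P̄ = F·P·Fᵀ + Q = [1987599/7219 -412708/7219 1486916/7219; -412708/7219 305219/21657 -943783/21657; 1486916/7219 -943783/21657 3457166/21657]
step 1: y = z − H·x̄ = [-177134/7219, -45805/7219]
step 1: S = H·P̄·Hᵀ + R = [5996221/7219 1523676/7219; 1523676/7219 706014/7219]
step 1: K = P̄·Hᵀ·S⁻¹ = [877979/1337539 -201023/573231; -238617/2101847 -11264/573231; 8024183/14712929 -601699/1146462]
step 1: x' = x̄ + K·y = [13449071/4012617, -2461439/2101847, 119755103/29425858]
step 1: P' = (I − K·H)·P̄ = [3448028/1337539 -310667/191077 4942408/1337539; -310667/191077 15186940/6305541 -21897710/6305541; 4942408/1337539 -21897710/6305541 570364715/88277574]
step 2: x̄ = F·x = [-302155030/14712929, 119755103/29425858, -393725455/29425858]
step 2: P̄ = F·P·Fᵀ + Q = [2255692893/14712929 -455410349/14712929 1611056824/14712929; -455410349/14712929 746919863/88277574 -2017662085/88277574; 1611056824/14712929 -2017662085/88277574 7361862383/88277574]
step 2: y = z − H·x̄ = [1056956799/29425858, 33927617/2101847]
step 2: S = H·P̄·Hᵀ + R = [14864883745/29425858 329823096/2101847; 329823096/2101847 187048539/2101847]
step 2: K = P̄·Hᵀ·S⁻¹ = [42690689336/66475339797 -66749749325/199426019391; -6574818577/66475339797 -7173651545/199426019391; 34522219985/66475339797 -98846559887/199426019391]
step 2: x' = x̄ + K·y = [-572752907321/199426019391, -12676018757/199426019391, -543889323227/199426019391]
step 2: P' = (I − K·H)·P̄ = [163666474904/66475339797 -100205557282/66475339797 231566456993/66475339797; -100205557282/66475339797 152067240769/66475339797 -216479728442/66475339797; 231566456993/66475339797 -216479728442/66475339797 403806219733/66475339797]

step 0: x' = [-12790/7219, 40663/21657, -88391/21657], P' = [26118/7219 -23738/7219 44242/7219; -23738/7219 108299/21657 -158068/21657; 44242/7219 -158068/21657 261905/21657]
step 1: x' = [13449071/4012617, -2461439/2101847, 119755103/29425858], P' = [3448028/1337539 -310667/191077 4942408/1337539; -310667/191077 15186940/6305541 -21897710/6305541; 4942408/1337539 -21897710/6305541 570364715/88277574]
step 2: x' = [-572752907321/199426019391, -12676018757/199426019391, -543889323227/199426019391], P' = [163666474904/66475339797 -100205557282/66475339797 231566456993/66475339797; -100205557282/66475339797 152067240769/66475339797 -216479728442/66475339797; 231566456993/66475339797 -216479728442/66475339797 403806219733/66475339797]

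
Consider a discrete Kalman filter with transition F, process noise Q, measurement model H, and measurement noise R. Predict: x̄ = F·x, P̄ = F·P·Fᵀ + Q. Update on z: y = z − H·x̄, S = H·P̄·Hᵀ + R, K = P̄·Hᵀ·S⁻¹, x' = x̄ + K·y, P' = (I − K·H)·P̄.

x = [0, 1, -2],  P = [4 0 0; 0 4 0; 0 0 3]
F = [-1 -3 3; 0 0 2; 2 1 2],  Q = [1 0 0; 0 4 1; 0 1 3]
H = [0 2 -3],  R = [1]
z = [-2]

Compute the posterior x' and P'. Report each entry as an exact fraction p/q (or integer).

x̄ = F·x = [-9, -4, -3]
P̄ = F·P·Fᵀ + Q = [68 18 -2; 18 16 13; -2 13 35]
y = z − H·x̄ = [-3]
S = H·P̄·Hᵀ + R = [224]
K = P̄·Hᵀ·S⁻¹ = [3/16; -1/32; -79/224]
x' = x̄ + K·y = [-153/16, -125/32, -435/224]
P' = (I − K·H)·P̄ = [481/8 309/16 205/16; 309/16 505/32 337/32; 205/16 337/32 1599/224]

x' = [-153/16, -125/32, -435/224]
P' = [481/8 309/16 205/16; 309/16 505/32 337/32; 205/16 337/32 1599/224]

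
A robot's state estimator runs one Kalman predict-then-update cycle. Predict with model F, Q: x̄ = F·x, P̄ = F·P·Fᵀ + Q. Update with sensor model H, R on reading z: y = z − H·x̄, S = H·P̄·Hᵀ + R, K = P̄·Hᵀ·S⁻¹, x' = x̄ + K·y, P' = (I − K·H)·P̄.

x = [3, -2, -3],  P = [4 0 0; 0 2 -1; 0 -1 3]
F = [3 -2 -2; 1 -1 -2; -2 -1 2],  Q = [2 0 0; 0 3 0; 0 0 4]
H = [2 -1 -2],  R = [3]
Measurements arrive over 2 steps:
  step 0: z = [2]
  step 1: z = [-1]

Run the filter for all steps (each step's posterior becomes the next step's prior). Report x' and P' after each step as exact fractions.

step 0: x' = [1189/226, 2137/452, 395/226], P' = [889/113 625/226 681/113; 625/226 3715/452 -351/226; 681/113 -351/226 813/113]
step 1: x' = [-60277/97267, 46686/97267, -57452/97267], P' = [1380800/97267 -20528/97267 1375866/97267; -20528/97267 942801/97267 -476771/97267; 1375866/97267 -476771/97267 1663408/97267]

step 0: x̄ = F·x = [19, 11, -10]
step 0: P̄ = F·P·Fᵀ + Q = [50 22 -30; 22 17 -18; -30 -18 38]
step 0: y = z − H·x̄ = [-45]
step 0: S = H·P̄·Hᵀ + R = [452]
step 0: K = P̄·Hᵀ·S⁻¹ = [69/226; 63/452; -59/226]
step 0: x' = x̄ + K·y = [1189/226, 2137/452, 395/226]
step 0: P' = (I − K·H)·P̄ = [889/113 625/226 681/113; 625/226 3715/452 -351/226; 681/113 -351/226 813/113]
step 1: x̄ = F·x = [320/113, -1339/452, -5313/452]
step 1: P̄ = F·P·Fᵀ + Q = [1868/113 -287/113 745/113; -287/113 5431/452 1189/452; 745/113 1189/452 18771/452]
step 1: y = z − H·x̄ = [-14977/452]
step 1: S = H·P̄·Hᵀ + R = [97267/452]
step 1: K = P̄·Hᵀ·S⁻¹ = [10132/97267; -10105/97267; -32771/97267]
step 1: x' = x̄ + K·y = [-60277/97267, 46686/97267, -57452/97267]
step 1: P' = (I − K·H)·P̄ = [1380800/97267 -20528/97267 1375866/97267; -20528/97267 942801/97267 -476771/97267; 1375866/97267 -476771/97267 1663408/97267]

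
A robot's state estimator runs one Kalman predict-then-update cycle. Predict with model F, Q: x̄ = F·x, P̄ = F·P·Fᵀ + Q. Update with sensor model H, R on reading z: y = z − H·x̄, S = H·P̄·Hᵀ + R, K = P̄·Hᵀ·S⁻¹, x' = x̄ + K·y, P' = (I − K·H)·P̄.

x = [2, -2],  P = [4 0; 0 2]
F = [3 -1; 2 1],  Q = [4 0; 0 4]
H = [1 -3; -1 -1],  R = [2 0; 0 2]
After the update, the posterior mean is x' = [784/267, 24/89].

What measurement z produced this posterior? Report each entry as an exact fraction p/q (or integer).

x̄ = F·x = [8, 2]
P̄ = F·P·Fᵀ + Q = [42 22; 22 22]
S = H·P̄·Hᵀ + R = [110 68; 68 110]
K = P̄·Hᵀ·S⁻¹ = [428/1869 -1352/1869; -22/89 -22/89]
x' − x̄ = [-1352/267, -154/89] = K·y
y = (KᵀK)⁻¹·Kᵀ·(x' − x̄) = [0, 7]
z = y + H·x̄ = [0, 7] + [2, -10] = [2, -3]

z = [2, -3]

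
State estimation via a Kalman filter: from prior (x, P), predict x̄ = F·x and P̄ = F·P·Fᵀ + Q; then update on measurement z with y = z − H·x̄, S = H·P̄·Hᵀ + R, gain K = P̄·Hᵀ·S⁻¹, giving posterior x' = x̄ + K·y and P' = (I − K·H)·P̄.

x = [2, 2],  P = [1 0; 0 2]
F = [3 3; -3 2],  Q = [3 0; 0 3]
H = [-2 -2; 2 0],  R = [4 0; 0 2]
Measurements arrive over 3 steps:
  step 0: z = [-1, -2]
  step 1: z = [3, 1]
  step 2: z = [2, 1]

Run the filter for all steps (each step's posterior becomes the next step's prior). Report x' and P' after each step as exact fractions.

step 0: x' = [-581/866, 2485/2598], P' = [207/433 -196/433; -196/433 1793/1299]
step 1: x' = [80370/279541, -408958/279541], P' = [126291/279541 -115305/279541; -115305/279541 736343/559082]
step 2: x' = [82890882/228544807, -321537216/228544807], P' = [103111329/228544807 -93848088/228544807; -93848088/228544807 299717390/228544807]

step 0: x̄ = F·x = [12, -2]
step 0: P̄ = F·P·Fᵀ + Q = [30 3; 3 20]
step 0: y = z − H·x̄ = [19, -26]
step 0: S = H·P̄·Hᵀ + R = [228 -132; -132 122]
step 0: K = P̄·Hᵀ·S⁻¹ = [-11/866 207/433; -1205/2598 -196/433]
step 0: x' = x̄ + K·y = [-581/866, 2485/2598]
step 0: P' = (I − K·H)·P̄ = [207/433 -196/433; -196/433 1793/1299]
step 1: x̄ = F·x = [371/433, 10199/2598]
step 1: P̄ = F·P·Fᵀ + Q = [5013/433 2311/433; 2311/433 23714/1299]
step 1: y = z − H·x̄ = [16322/1299, -309/433]
step 1: S = H·P̄·Hᵀ + R = [215672/1299 -29296/433; -29296/433 20918/433]
step 1: K = P̄·Hᵀ·S⁻¹ = [-5493/279541 126291/279541; -505733/1118164 -115305/279541]
step 1: x' = x̄ + K·y = [80370/279541, -408958/279541]
step 1: P' = (I − K·H)·P̄ = [126291/279541 -115305/279541; -115305/279541 736343/559082]
step 2: x̄ = F·x = [-985764/279541, -1059026/279541]
step 2: P̄ = F·P·Fᵀ + Q = [6426591/559082 1418325/279541; 1418325/279541 4831588/279541]
step 2: y = z − H·x̄ = [-3530498/279541, 2251069/279541]
step 2: S = H·P̄·Hᵀ + R = [44644298/279541 -18526482/279541; -18526482/279541 13412264/279541]
step 2: K = P̄·Hᵀ·S⁻¹ = [-9263241/457089614 103111329/228544807; -102934651/228544807 -93848088/228544807]
step 2: x' = x̄ + K·y = [82890882/228544807, -321537216/228544807]
step 2: P' = (I − K·H)·P̄ = [103111329/228544807 -93848088/228544807; -93848088/228544807 299717390/228544807]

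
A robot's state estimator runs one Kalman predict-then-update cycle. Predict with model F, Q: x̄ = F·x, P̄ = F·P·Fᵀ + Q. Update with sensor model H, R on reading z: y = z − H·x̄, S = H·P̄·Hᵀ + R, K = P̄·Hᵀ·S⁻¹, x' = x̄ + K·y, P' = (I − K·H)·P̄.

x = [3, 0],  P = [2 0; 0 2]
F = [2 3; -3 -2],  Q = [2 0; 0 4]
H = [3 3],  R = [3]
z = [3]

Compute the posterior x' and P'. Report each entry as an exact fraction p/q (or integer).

x' = [234/31, -207/31]
P' = [820/31 -816/31; -816/31 822/31]

x̄ = F·x = [6, -9]
P̄ = F·P·Fᵀ + Q = [28 -24; -24 30]
y = z − H·x̄ = [12]
S = H·P̄·Hᵀ + R = [93]
K = P̄·Hᵀ·S⁻¹ = [4/31; 6/31]
x' = x̄ + K·y = [234/31, -207/31]
P' = (I − K·H)·P̄ = [820/31 -816/31; -816/31 822/31]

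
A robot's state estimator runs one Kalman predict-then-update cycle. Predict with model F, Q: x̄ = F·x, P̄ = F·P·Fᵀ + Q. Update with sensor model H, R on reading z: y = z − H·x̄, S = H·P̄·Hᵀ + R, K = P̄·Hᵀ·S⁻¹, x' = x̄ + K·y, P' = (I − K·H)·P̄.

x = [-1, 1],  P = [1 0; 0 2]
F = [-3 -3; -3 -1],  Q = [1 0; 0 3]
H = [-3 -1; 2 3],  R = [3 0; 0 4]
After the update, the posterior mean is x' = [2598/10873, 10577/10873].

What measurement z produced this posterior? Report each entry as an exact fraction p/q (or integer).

x̄ = F·x = [0, 2]
P̄ = F·P·Fᵀ + Q = [28 15; 15 14]
S = H·P̄·Hᵀ + R = [359 -375; -375 422]
K = P̄·Hᵀ·S⁻¹ = [-3903/10873 -866/10873; 2102/10873 3723/10873]
x' − x̄ = [2598/10873, -11169/10873] = K·y
y = (KᵀK)⁻¹·Kᵀ·(x' − x̄) = [0, -3]
z = y + H·x̄ = [0, -3] + [-2, 6] = [-2, 3]

z = [-2, 3]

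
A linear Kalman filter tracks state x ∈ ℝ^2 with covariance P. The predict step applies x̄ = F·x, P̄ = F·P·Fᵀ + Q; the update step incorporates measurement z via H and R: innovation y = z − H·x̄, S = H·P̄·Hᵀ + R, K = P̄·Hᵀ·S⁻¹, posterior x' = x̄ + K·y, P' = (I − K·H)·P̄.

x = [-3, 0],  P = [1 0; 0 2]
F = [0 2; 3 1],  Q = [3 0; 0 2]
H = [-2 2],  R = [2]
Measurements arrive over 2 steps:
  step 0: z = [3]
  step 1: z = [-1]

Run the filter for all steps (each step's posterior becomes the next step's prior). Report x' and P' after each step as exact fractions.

step 0: x' = [-49/11, -36/11], P' = [265/33 86/11; 86/11 89/11]
step 1: x' = [241/857, -293/857], P' = [13393/857 13698/857; 13698/857 14426/857]

step 0: x̄ = F·x = [0, -9]
step 0: P̄ = F·P·Fᵀ + Q = [11 4; 4 13]
step 0: y = z − H·x̄ = [21]
step 0: S = H·P̄·Hᵀ + R = [66]
step 0: K = P̄·Hᵀ·S⁻¹ = [-7/33; 3/11]
step 0: x' = x̄ + K·y = [-49/11, -36/11]
step 0: P' = (I − K·H)·P̄ = [265/33 86/11; 86/11 89/11]
step 1: x̄ = F·x = [-72/11, -183/11]
step 1: P̄ = F·P·Fᵀ + Q = [389/11 694/11; 694/11 1422/11]
step 1: y = z − H·x̄ = [211/11]
step 1: S = H·P̄·Hᵀ + R = [1714/11]
step 1: K = P̄·Hᵀ·S⁻¹ = [305/857; 728/857]
step 1: x' = x̄ + K·y = [241/857, -293/857]
step 1: P' = (I − K·H)·P̄ = [13393/857 13698/857; 13698/857 14426/857]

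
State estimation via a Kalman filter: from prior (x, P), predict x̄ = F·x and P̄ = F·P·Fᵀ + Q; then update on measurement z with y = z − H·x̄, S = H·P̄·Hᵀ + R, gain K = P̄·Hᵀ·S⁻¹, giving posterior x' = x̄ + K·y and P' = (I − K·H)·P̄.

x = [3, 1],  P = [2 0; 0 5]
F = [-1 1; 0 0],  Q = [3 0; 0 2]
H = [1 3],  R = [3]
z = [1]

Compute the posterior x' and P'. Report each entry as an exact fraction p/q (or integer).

x̄ = F·x = [-2, 0]
P̄ = F·P·Fᵀ + Q = [10 0; 0 2]
y = z − H·x̄ = [3]
S = H·P̄·Hᵀ + R = [31]
K = P̄·Hᵀ·S⁻¹ = [10/31; 6/31]
x' = x̄ + K·y = [-32/31, 18/31]
P' = (I − K·H)·P̄ = [210/31 -60/31; -60/31 26/31]

x' = [-32/31, 18/31]
P' = [210/31 -60/31; -60/31 26/31]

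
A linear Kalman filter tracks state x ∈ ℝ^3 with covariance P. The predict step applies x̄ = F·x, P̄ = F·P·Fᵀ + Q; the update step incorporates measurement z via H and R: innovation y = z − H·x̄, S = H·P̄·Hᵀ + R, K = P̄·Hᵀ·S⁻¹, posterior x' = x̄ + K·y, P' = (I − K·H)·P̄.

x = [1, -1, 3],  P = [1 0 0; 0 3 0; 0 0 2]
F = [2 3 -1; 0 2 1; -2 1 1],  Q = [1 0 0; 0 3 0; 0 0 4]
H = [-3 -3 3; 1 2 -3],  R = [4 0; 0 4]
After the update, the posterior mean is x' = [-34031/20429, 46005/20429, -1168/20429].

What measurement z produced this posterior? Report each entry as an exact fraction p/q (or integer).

x̄ = F·x = [-4, 1, 0]
P̄ = F·P·Fᵀ + Q = [34 16 3; 16 17 8; 3 8 13]
S = H·P̄·Hᵀ + R = [670 -309; -309 173]
K = P̄·Hᵀ·S⁻¹ = [-6780/20429 -5379/20429; -4941/20429 -5755/20429; -5142/20429 -11546/20429]
x' − x̄ = [47685/20429, 25576/20429, -1168/20429] = K·y
y = (KᵀK)⁻¹·Kᵀ·(x' − x̄) = [-11, 5]
z = y + H·x̄ = [-11, 5] + [9, -2] = [-2, 3]

z = [-2, 3]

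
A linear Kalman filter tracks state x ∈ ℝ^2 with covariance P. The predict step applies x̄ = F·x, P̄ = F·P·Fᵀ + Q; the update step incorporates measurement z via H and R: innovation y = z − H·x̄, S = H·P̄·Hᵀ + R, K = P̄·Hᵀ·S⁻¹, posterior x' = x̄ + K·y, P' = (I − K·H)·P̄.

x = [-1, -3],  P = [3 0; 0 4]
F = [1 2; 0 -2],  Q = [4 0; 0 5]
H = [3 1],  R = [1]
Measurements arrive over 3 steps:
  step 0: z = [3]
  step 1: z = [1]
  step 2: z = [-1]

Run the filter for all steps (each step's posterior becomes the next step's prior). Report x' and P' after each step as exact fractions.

step 0: x' = [23/133, 312/133], P' = [250/133 -697/133; -697/133 2064/133]
step 1: x' = [2891/6033, -2344/6033], P' = [17858/6033 -50602/6033; -50602/6033 595559/24132]
step 2: x' = [-148468/197737, 993333/790948], P' = [632283/197737 -3590931/395474; -3590931/395474 42233831/1581896]

step 0: x̄ = F·x = [-7, 6]
step 0: P̄ = F·P·Fᵀ + Q = [23 -16; -16 21]
step 0: y = z − H·x̄ = [18]
step 0: S = H·P̄·Hᵀ + R = [133]
step 0: K = P̄·Hᵀ·S⁻¹ = [53/133; -27/133]
step 0: x' = x̄ + K·y = [23/133, 312/133]
step 0: P' = (I − K·H)·P̄ = [250/133 -697/133; -697/133 2064/133]
step 1: x̄ = F·x = [647/133, -624/133]
step 1: P̄ = F·P·Fᵀ + Q = [6250/133 -6862/133; -6862/133 8921/133]
step 1: y = z − H·x̄ = [-1184/133]
step 1: S = H·P̄·Hᵀ + R = [24132/133]
step 1: K = P̄·Hᵀ·S⁻¹ = [2972/6033; -11665/24132]
step 1: x' = x̄ + K·y = [2891/6033, -2344/6033]
step 1: P' = (I − K·H)·P̄ = [17858/6033 -50602/6033; -50602/6033 595559/24132]
step 2: x̄ = F·x = [-599/2011, 4688/6033]
step 2: P̄ = F·P·Fᵀ + Q = [145047/2011 -164785/2011; -164785/2011 625724/6033]
step 2: y = z − H·x̄ = [-5330/6033]
step 2: S = H·P̄·Hᵀ + R = [1581896/6033]
step 2: K = P̄·Hᵀ·S⁻¹ = [202767/395474; -857341/1581896]
step 2: x' = x̄ + K·y = [-148468/197737, 993333/790948]
step 2: P' = (I − K·H)·P̄ = [632283/197737 -3590931/395474; -3590931/395474 42233831/1581896]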